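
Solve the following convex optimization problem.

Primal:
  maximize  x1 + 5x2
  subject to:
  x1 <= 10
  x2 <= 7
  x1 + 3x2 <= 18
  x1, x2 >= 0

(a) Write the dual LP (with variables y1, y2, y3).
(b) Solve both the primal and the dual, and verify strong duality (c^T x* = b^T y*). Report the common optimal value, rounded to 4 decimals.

The standard primal-dual pair for 'max c^T x s.t. A x <= b, x >= 0' is:
  Dual:  min b^T y  s.t.  A^T y >= c,  y >= 0.

So the dual LP is:
  minimize  10y1 + 7y2 + 18y3
  subject to:
    y1 + y3 >= 1
    y2 + 3y3 >= 5
    y1, y2, y3 >= 0

Solving the primal: x* = (0, 6).
  primal value c^T x* = 30.
Solving the dual: y* = (0, 0, 1.6667).
  dual value b^T y* = 30.
Strong duality: c^T x* = b^T y*. Confirmed.

30


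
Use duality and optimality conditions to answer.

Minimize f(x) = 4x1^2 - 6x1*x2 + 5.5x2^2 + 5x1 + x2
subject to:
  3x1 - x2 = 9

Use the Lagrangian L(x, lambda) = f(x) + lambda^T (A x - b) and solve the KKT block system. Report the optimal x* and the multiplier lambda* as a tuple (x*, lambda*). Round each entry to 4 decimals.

Form the Lagrangian:
  L(x, lambda) = (1/2) x^T Q x + c^T x + lambda^T (A x - b)
Stationarity (grad_x L = 0): Q x + c + A^T lambda = 0.
Primal feasibility: A x = b.

This gives the KKT block system:
  [ Q   A^T ] [ x     ]   [-c ]
  [ A    0  ] [ lambda ] = [ b ]

Solving the linear system:
  x*      = (3.3099, 0.9296)
  lambda* = (-8.6338)
  f(x*)   = 47.5915

x* = (3.3099, 0.9296), lambda* = (-8.6338)


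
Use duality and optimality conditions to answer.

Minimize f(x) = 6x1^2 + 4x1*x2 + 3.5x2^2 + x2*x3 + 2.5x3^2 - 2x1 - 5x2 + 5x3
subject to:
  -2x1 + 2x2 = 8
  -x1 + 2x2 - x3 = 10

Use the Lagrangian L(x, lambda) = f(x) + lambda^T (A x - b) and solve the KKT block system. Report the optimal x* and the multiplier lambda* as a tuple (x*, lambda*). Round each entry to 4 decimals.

Form the Lagrangian:
  L(x, lambda) = (1/2) x^T Q x + c^T x + lambda^T (A x - b)
Stationarity (grad_x L = 0): Q x + c + A^T lambda = 0.
Primal feasibility: A x = b.

This gives the KKT block system:
  [ Q   A^T ] [ x     ]   [-c ]
  [ A    0  ] [ lambda ] = [ b ]

Solving the linear system:
  x*      = (-1, 3, -3)
  lambda* = (2.5, -7)
  f(x*)   = 11

x* = (-1, 3, -3), lambda* = (2.5, -7)


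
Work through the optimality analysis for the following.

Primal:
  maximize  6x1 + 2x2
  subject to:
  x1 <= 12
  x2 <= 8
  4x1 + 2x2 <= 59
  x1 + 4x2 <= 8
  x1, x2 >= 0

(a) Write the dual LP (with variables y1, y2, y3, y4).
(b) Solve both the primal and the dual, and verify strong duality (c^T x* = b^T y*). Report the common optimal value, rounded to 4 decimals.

The standard primal-dual pair for 'max c^T x s.t. A x <= b, x >= 0' is:
  Dual:  min b^T y  s.t.  A^T y >= c,  y >= 0.

So the dual LP is:
  minimize  12y1 + 8y2 + 59y3 + 8y4
  subject to:
    y1 + 4y3 + y4 >= 6
    y2 + 2y3 + 4y4 >= 2
    y1, y2, y3, y4 >= 0

Solving the primal: x* = (8, 0).
  primal value c^T x* = 48.
Solving the dual: y* = (0, 0, 0, 6).
  dual value b^T y* = 48.
Strong duality: c^T x* = b^T y*. Confirmed.

48


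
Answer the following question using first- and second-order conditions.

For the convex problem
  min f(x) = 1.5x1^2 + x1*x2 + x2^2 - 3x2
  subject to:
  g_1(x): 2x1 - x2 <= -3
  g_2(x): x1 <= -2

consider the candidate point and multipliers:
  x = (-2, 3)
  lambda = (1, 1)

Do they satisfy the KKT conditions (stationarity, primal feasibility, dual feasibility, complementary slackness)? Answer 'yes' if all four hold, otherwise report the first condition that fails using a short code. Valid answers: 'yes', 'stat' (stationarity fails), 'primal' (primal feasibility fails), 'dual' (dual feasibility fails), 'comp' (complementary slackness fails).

Gradient of f: grad f(x) = Q x + c = (-3, 1)
Constraint values g_i(x) = a_i^T x - b_i:
  g_1((-2, 3)) = -4
  g_2((-2, 3)) = 0
Stationarity residual: grad f(x) + sum_i lambda_i a_i = (0, 0)
  -> stationarity OK
Primal feasibility (all g_i <= 0): OK
Dual feasibility (all lambda_i >= 0): OK
Complementary slackness (lambda_i * g_i(x) = 0 for all i): FAILS

Verdict: the first failing condition is complementary_slackness -> comp.

comp


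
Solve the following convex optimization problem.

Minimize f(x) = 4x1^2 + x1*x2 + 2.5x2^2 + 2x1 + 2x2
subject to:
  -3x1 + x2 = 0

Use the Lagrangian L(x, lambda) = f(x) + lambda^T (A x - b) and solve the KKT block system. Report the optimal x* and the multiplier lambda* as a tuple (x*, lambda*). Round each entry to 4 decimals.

Form the Lagrangian:
  L(x, lambda) = (1/2) x^T Q x + c^T x + lambda^T (A x - b)
Stationarity (grad_x L = 0): Q x + c + A^T lambda = 0.
Primal feasibility: A x = b.

This gives the KKT block system:
  [ Q   A^T ] [ x     ]   [-c ]
  [ A    0  ] [ lambda ] = [ b ]

Solving the linear system:
  x*      = (-0.1356, -0.4068)
  lambda* = (0.1695)
  f(x*)   = -0.5424

x* = (-0.1356, -0.4068), lambda* = (0.1695)


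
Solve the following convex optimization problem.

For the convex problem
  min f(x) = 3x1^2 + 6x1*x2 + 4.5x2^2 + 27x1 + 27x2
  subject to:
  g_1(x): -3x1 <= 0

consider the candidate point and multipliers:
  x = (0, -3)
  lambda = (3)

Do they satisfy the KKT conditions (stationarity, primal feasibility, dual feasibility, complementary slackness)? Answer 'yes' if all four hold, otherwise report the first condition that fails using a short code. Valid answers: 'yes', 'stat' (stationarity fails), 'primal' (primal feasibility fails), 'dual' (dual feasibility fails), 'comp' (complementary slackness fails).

Gradient of f: grad f(x) = Q x + c = (9, 0)
Constraint values g_i(x) = a_i^T x - b_i:
  g_1((0, -3)) = 0
Stationarity residual: grad f(x) + sum_i lambda_i a_i = (0, 0)
  -> stationarity OK
Primal feasibility (all g_i <= 0): OK
Dual feasibility (all lambda_i >= 0): OK
Complementary slackness (lambda_i * g_i(x) = 0 for all i): OK

Verdict: yes, KKT holds.

yes


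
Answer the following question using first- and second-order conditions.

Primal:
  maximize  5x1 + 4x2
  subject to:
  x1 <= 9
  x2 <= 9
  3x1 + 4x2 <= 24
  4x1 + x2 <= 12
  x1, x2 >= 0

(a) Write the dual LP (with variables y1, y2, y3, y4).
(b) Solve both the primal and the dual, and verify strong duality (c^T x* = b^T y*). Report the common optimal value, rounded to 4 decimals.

The standard primal-dual pair for 'max c^T x s.t. A x <= b, x >= 0' is:
  Dual:  min b^T y  s.t.  A^T y >= c,  y >= 0.

So the dual LP is:
  minimize  9y1 + 9y2 + 24y3 + 12y4
  subject to:
    y1 + 3y3 + 4y4 >= 5
    y2 + 4y3 + y4 >= 4
    y1, y2, y3, y4 >= 0

Solving the primal: x* = (1.8462, 4.6154).
  primal value c^T x* = 27.6923.
Solving the dual: y* = (0, 0, 0.8462, 0.6154).
  dual value b^T y* = 27.6923.
Strong duality: c^T x* = b^T y*. Confirmed.

27.6923


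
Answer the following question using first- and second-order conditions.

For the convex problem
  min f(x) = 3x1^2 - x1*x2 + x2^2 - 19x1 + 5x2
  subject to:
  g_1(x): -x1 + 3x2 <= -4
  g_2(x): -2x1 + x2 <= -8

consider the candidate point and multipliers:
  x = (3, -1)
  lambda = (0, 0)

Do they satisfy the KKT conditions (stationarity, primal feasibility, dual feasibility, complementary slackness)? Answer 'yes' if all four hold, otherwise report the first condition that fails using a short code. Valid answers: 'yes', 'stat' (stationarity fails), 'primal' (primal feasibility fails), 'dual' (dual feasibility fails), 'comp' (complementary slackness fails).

Gradient of f: grad f(x) = Q x + c = (0, 0)
Constraint values g_i(x) = a_i^T x - b_i:
  g_1((3, -1)) = -2
  g_2((3, -1)) = 1
Stationarity residual: grad f(x) + sum_i lambda_i a_i = (0, 0)
  -> stationarity OK
Primal feasibility (all g_i <= 0): FAILS
Dual feasibility (all lambda_i >= 0): OK
Complementary slackness (lambda_i * g_i(x) = 0 for all i): OK

Verdict: the first failing condition is primal_feasibility -> primal.

primal


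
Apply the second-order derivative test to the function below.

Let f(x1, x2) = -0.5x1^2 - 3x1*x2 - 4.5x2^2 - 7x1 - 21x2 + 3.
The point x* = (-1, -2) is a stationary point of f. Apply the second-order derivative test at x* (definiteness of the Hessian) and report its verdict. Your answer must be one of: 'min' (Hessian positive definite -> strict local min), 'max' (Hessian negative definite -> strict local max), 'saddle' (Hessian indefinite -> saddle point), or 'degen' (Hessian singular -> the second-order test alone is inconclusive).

Compute the Hessian H = grad^2 f:
  H = [[-1, -3], [-3, -9]]
Verify stationarity: grad f(x*) = H x* + g = (0, 0).
Eigenvalues of H: -10, 0.
H has a zero eigenvalue (singular; negative semidefinite but not definite), so H is neither positive definite, negative definite, nor indefinite. The second-order test alone is inconclusive -> degen.
(Indeed, f is constant along the null direction of H through x*, so x* is not a strict local extremum.)

degen


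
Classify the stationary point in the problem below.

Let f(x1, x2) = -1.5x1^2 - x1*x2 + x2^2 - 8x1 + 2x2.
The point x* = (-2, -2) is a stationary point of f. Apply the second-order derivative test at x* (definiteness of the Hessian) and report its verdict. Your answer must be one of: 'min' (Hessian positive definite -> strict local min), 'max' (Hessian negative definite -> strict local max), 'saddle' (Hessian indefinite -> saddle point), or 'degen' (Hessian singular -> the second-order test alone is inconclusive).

Compute the Hessian H = grad^2 f:
  H = [[-3, -1], [-1, 2]]
Verify stationarity: grad f(x*) = H x* + g = (0, 0).
Eigenvalues of H: -3.1926, 2.1926.
Eigenvalues have mixed signs, so H is indefinite -> x* is a saddle point.

saddle


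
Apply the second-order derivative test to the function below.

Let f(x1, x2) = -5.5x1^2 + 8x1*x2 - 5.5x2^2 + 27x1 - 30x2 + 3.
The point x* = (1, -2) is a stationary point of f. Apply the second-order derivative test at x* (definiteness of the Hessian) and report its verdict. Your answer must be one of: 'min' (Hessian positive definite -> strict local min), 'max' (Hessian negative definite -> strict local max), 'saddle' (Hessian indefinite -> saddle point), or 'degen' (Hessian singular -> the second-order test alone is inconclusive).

Compute the Hessian H = grad^2 f:
  H = [[-11, 8], [8, -11]]
Verify stationarity: grad f(x*) = H x* + g = (0, 0).
Eigenvalues of H: -19, -3.
Both eigenvalues < 0, so H is negative definite -> x* is a strict local max.

max


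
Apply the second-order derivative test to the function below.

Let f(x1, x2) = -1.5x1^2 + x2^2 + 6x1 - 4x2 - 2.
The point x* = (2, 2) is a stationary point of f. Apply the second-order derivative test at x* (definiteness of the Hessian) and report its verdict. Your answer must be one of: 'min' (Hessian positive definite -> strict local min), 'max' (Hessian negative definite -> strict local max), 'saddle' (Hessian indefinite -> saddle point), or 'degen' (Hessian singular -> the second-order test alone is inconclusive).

Compute the Hessian H = grad^2 f:
  H = [[-3, 0], [0, 2]]
Verify stationarity: grad f(x*) = H x* + g = (0, 0).
Eigenvalues of H: -3, 2.
Eigenvalues have mixed signs, so H is indefinite -> x* is a saddle point.

saddle


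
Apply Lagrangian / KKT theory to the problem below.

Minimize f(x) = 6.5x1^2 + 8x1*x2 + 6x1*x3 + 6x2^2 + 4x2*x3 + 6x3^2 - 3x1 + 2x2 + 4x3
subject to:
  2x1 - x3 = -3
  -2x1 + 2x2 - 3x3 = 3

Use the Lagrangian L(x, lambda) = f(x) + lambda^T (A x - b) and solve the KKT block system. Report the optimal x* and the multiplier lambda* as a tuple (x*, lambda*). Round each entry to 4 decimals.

Form the Lagrangian:
  L(x, lambda) = (1/2) x^T Q x + c^T x + lambda^T (A x - b)
Stationarity (grad_x L = 0): Q x + c + A^T lambda = 0.
Primal feasibility: A x = b.

This gives the KKT block system:
  [ Q   A^T ] [ x     ]   [-c ]
  [ A    0  ] [ lambda ] = [ b ]

Solving the linear system:
  x*      = (-1.321, 0.716, 0.358)
  lambda* = (5.4198, -0.7284)
  f(x*)   = 12.6358

x* = (-1.321, 0.716, 0.358), lambda* = (5.4198, -0.7284)


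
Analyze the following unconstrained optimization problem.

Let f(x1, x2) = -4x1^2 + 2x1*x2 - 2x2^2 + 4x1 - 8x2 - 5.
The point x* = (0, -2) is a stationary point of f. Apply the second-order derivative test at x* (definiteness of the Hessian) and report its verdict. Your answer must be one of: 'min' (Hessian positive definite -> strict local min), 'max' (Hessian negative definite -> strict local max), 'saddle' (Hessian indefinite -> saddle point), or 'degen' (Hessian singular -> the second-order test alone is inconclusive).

Compute the Hessian H = grad^2 f:
  H = [[-8, 2], [2, -4]]
Verify stationarity: grad f(x*) = H x* + g = (0, 0).
Eigenvalues of H: -8.8284, -3.1716.
Both eigenvalues < 0, so H is negative definite -> x* is a strict local max.

max


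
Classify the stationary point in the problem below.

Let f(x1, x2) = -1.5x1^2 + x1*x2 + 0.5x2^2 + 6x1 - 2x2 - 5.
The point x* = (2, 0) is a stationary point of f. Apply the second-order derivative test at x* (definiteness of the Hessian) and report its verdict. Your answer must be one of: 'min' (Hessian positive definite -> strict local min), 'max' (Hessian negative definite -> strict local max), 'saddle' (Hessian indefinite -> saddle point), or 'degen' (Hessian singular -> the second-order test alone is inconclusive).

Compute the Hessian H = grad^2 f:
  H = [[-3, 1], [1, 1]]
Verify stationarity: grad f(x*) = H x* + g = (0, 0).
Eigenvalues of H: -3.2361, 1.2361.
Eigenvalues have mixed signs, so H is indefinite -> x* is a saddle point.

saddle


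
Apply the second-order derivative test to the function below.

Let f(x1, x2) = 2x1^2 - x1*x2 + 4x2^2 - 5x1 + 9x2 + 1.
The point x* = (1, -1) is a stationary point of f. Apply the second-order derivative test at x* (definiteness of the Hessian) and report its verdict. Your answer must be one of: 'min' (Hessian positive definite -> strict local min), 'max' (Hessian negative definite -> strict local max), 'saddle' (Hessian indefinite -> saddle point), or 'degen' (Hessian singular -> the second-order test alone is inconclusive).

Compute the Hessian H = grad^2 f:
  H = [[4, -1], [-1, 8]]
Verify stationarity: grad f(x*) = H x* + g = (0, 0).
Eigenvalues of H: 3.7639, 8.2361.
Both eigenvalues > 0, so H is positive definite -> x* is a strict local min.

min


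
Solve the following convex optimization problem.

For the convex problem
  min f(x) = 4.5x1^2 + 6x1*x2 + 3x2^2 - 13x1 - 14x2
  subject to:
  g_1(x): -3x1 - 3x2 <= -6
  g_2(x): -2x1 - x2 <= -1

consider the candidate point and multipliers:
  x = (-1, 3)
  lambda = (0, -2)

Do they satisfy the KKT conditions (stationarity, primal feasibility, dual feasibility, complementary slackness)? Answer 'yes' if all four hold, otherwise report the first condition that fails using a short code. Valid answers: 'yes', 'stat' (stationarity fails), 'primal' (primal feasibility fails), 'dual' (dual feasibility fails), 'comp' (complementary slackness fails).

Gradient of f: grad f(x) = Q x + c = (-4, -2)
Constraint values g_i(x) = a_i^T x - b_i:
  g_1((-1, 3)) = 0
  g_2((-1, 3)) = 0
Stationarity residual: grad f(x) + sum_i lambda_i a_i = (0, 0)
  -> stationarity OK
Primal feasibility (all g_i <= 0): OK
Dual feasibility (all lambda_i >= 0): FAILS
Complementary slackness (lambda_i * g_i(x) = 0 for all i): OK

Verdict: the first failing condition is dual_feasibility -> dual.

dual


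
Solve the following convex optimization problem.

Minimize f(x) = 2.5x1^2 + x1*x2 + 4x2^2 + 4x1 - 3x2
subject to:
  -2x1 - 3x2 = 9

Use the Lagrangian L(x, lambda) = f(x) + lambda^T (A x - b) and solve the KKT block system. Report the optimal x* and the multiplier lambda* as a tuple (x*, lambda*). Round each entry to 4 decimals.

Form the Lagrangian:
  L(x, lambda) = (1/2) x^T Q x + c^T x + lambda^T (A x - b)
Stationarity (grad_x L = 0): Q x + c + A^T lambda = 0.
Primal feasibility: A x = b.

This gives the KKT block system:
  [ Q   A^T ] [ x     ]   [-c ]
  [ A    0  ] [ lambda ] = [ b ]

Solving the linear system:
  x*      = (-2.6308, -1.2462)
  lambda* = (-5.2)
  f(x*)   = 20.0077

x* = (-2.6308, -1.2462), lambda* = (-5.2)


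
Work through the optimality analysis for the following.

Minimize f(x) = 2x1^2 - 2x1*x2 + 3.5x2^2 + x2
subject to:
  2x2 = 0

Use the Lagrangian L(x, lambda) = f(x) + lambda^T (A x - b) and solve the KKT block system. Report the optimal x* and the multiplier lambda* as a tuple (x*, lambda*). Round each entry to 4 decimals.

Form the Lagrangian:
  L(x, lambda) = (1/2) x^T Q x + c^T x + lambda^T (A x - b)
Stationarity (grad_x L = 0): Q x + c + A^T lambda = 0.
Primal feasibility: A x = b.

This gives the KKT block system:
  [ Q   A^T ] [ x     ]   [-c ]
  [ A    0  ] [ lambda ] = [ b ]

Solving the linear system:
  x*      = (0, 0)
  lambda* = (-0.5)
  f(x*)   = 0

x* = (0, 0), lambda* = (-0.5)


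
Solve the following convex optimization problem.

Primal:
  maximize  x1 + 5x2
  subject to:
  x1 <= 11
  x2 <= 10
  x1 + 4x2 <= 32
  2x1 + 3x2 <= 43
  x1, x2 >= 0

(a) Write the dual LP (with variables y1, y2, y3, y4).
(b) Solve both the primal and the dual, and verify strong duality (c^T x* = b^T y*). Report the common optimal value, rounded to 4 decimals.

The standard primal-dual pair for 'max c^T x s.t. A x <= b, x >= 0' is:
  Dual:  min b^T y  s.t.  A^T y >= c,  y >= 0.

So the dual LP is:
  minimize  11y1 + 10y2 + 32y3 + 43y4
  subject to:
    y1 + y3 + 2y4 >= 1
    y2 + 4y3 + 3y4 >= 5
    y1, y2, y3, y4 >= 0

Solving the primal: x* = (0, 8).
  primal value c^T x* = 40.
Solving the dual: y* = (0, 0, 1.25, 0).
  dual value b^T y* = 40.
Strong duality: c^T x* = b^T y*. Confirmed.

40


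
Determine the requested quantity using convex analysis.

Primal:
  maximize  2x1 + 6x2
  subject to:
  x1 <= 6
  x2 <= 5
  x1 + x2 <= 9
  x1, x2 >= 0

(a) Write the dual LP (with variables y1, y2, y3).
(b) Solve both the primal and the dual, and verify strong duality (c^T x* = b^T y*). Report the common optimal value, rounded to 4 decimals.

The standard primal-dual pair for 'max c^T x s.t. A x <= b, x >= 0' is:
  Dual:  min b^T y  s.t.  A^T y >= c,  y >= 0.

So the dual LP is:
  minimize  6y1 + 5y2 + 9y3
  subject to:
    y1 + y3 >= 2
    y2 + y3 >= 6
    y1, y2, y3 >= 0

Solving the primal: x* = (4, 5).
  primal value c^T x* = 38.
Solving the dual: y* = (0, 4, 2).
  dual value b^T y* = 38.
Strong duality: c^T x* = b^T y*. Confirmed.

38


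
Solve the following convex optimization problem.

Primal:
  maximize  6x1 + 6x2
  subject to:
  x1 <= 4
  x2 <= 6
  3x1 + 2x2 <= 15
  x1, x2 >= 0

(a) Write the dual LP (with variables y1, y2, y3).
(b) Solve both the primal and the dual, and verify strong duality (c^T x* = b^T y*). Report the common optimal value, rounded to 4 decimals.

The standard primal-dual pair for 'max c^T x s.t. A x <= b, x >= 0' is:
  Dual:  min b^T y  s.t.  A^T y >= c,  y >= 0.

So the dual LP is:
  minimize  4y1 + 6y2 + 15y3
  subject to:
    y1 + 3y3 >= 6
    y2 + 2y3 >= 6
    y1, y2, y3 >= 0

Solving the primal: x* = (1, 6).
  primal value c^T x* = 42.
Solving the dual: y* = (0, 2, 2).
  dual value b^T y* = 42.
Strong duality: c^T x* = b^T y*. Confirmed.

42


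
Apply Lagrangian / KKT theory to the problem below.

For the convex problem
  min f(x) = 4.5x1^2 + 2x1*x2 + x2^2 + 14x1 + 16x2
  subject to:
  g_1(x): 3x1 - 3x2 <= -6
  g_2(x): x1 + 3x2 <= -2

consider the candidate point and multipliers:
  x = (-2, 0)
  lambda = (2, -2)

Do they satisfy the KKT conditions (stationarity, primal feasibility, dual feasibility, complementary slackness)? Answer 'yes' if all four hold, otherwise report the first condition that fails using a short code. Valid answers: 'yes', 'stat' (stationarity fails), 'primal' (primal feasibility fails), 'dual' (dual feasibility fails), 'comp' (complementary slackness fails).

Gradient of f: grad f(x) = Q x + c = (-4, 12)
Constraint values g_i(x) = a_i^T x - b_i:
  g_1((-2, 0)) = 0
  g_2((-2, 0)) = 0
Stationarity residual: grad f(x) + sum_i lambda_i a_i = (0, 0)
  -> stationarity OK
Primal feasibility (all g_i <= 0): OK
Dual feasibility (all lambda_i >= 0): FAILS
Complementary slackness (lambda_i * g_i(x) = 0 for all i): OK

Verdict: the first failing condition is dual_feasibility -> dual.

dual


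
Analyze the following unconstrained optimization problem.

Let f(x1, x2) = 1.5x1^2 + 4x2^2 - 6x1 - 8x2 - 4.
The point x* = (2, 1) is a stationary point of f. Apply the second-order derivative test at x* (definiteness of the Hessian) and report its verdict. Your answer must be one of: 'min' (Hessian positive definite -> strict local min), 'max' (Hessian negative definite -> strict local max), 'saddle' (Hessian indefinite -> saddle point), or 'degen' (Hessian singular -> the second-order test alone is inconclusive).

Compute the Hessian H = grad^2 f:
  H = [[3, 0], [0, 8]]
Verify stationarity: grad f(x*) = H x* + g = (0, 0).
Eigenvalues of H: 3, 8.
Both eigenvalues > 0, so H is positive definite -> x* is a strict local min.

min


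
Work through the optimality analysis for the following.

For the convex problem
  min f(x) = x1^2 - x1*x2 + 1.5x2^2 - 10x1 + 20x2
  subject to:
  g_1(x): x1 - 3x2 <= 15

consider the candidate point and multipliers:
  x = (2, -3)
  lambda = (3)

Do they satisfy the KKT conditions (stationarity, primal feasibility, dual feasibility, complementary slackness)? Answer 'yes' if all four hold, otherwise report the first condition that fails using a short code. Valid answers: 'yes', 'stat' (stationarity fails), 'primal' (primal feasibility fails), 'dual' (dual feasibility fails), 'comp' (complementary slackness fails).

Gradient of f: grad f(x) = Q x + c = (-3, 9)
Constraint values g_i(x) = a_i^T x - b_i:
  g_1((2, -3)) = -4
Stationarity residual: grad f(x) + sum_i lambda_i a_i = (0, 0)
  -> stationarity OK
Primal feasibility (all g_i <= 0): OK
Dual feasibility (all lambda_i >= 0): OK
Complementary slackness (lambda_i * g_i(x) = 0 for all i): FAILS

Verdict: the first failing condition is complementary_slackness -> comp.

comp


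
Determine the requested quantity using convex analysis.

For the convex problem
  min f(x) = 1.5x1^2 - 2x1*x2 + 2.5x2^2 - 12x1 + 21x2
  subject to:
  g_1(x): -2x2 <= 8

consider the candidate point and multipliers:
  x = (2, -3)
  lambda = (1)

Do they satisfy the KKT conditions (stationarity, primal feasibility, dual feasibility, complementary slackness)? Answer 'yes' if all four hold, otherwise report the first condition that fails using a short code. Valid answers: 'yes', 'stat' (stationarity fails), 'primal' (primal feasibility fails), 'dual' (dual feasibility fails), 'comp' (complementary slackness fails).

Gradient of f: grad f(x) = Q x + c = (0, 2)
Constraint values g_i(x) = a_i^T x - b_i:
  g_1((2, -3)) = -2
Stationarity residual: grad f(x) + sum_i lambda_i a_i = (0, 0)
  -> stationarity OK
Primal feasibility (all g_i <= 0): OK
Dual feasibility (all lambda_i >= 0): OK
Complementary slackness (lambda_i * g_i(x) = 0 for all i): FAILS

Verdict: the first failing condition is complementary_slackness -> comp.

comp


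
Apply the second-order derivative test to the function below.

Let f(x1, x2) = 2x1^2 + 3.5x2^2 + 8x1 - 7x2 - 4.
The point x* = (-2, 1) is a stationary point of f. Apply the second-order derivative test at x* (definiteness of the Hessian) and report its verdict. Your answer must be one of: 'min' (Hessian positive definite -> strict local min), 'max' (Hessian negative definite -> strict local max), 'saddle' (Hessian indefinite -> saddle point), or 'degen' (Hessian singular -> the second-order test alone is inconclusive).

Compute the Hessian H = grad^2 f:
  H = [[4, 0], [0, 7]]
Verify stationarity: grad f(x*) = H x* + g = (0, 0).
Eigenvalues of H: 4, 7.
Both eigenvalues > 0, so H is positive definite -> x* is a strict local min.

min


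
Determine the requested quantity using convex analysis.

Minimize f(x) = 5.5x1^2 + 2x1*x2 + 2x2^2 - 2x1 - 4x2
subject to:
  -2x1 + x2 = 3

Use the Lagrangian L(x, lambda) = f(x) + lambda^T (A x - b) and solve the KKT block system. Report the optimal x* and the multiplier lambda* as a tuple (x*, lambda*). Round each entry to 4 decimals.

Form the Lagrangian:
  L(x, lambda) = (1/2) x^T Q x + c^T x + lambda^T (A x - b)
Stationarity (grad_x L = 0): Q x + c + A^T lambda = 0.
Primal feasibility: A x = b.

This gives the KKT block system:
  [ Q   A^T ] [ x     ]   [-c ]
  [ A    0  ] [ lambda ] = [ b ]

Solving the linear system:
  x*      = (-0.5714, 1.8571)
  lambda* = (-2.2857)
  f(x*)   = 0.2857

x* = (-0.5714, 1.8571), lambda* = (-2.2857)


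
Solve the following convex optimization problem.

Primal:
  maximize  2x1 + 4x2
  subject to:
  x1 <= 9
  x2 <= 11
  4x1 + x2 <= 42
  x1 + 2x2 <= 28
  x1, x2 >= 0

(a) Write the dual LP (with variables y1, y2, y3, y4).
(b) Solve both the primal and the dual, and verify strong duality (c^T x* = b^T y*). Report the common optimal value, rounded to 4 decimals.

The standard primal-dual pair for 'max c^T x s.t. A x <= b, x >= 0' is:
  Dual:  min b^T y  s.t.  A^T y >= c,  y >= 0.

So the dual LP is:
  minimize  9y1 + 11y2 + 42y3 + 28y4
  subject to:
    y1 + 4y3 + y4 >= 2
    y2 + y3 + 2y4 >= 4
    y1, y2, y3, y4 >= 0

Solving the primal: x* = (8, 10).
  primal value c^T x* = 56.
Solving the dual: y* = (0, 0, 0, 2).
  dual value b^T y* = 56.
Strong duality: c^T x* = b^T y*. Confirmed.

56


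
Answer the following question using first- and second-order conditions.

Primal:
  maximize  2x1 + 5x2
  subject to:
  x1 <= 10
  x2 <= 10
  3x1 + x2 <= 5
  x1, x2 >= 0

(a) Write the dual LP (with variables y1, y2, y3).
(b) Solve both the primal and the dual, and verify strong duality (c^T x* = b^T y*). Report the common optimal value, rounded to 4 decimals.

The standard primal-dual pair for 'max c^T x s.t. A x <= b, x >= 0' is:
  Dual:  min b^T y  s.t.  A^T y >= c,  y >= 0.

So the dual LP is:
  minimize  10y1 + 10y2 + 5y3
  subject to:
    y1 + 3y3 >= 2
    y2 + y3 >= 5
    y1, y2, y3 >= 0

Solving the primal: x* = (0, 5).
  primal value c^T x* = 25.
Solving the dual: y* = (0, 0, 5).
  dual value b^T y* = 25.
Strong duality: c^T x* = b^T y*. Confirmed.

25


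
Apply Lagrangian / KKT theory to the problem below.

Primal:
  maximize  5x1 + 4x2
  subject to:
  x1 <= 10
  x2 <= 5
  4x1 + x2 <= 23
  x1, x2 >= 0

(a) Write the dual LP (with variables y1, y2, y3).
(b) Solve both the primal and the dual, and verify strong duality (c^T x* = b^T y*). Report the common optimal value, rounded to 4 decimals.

The standard primal-dual pair for 'max c^T x s.t. A x <= b, x >= 0' is:
  Dual:  min b^T y  s.t.  A^T y >= c,  y >= 0.

So the dual LP is:
  minimize  10y1 + 5y2 + 23y3
  subject to:
    y1 + 4y3 >= 5
    y2 + y3 >= 4
    y1, y2, y3 >= 0

Solving the primal: x* = (4.5, 5).
  primal value c^T x* = 42.5.
Solving the dual: y* = (0, 2.75, 1.25).
  dual value b^T y* = 42.5.
Strong duality: c^T x* = b^T y*. Confirmed.

42.5


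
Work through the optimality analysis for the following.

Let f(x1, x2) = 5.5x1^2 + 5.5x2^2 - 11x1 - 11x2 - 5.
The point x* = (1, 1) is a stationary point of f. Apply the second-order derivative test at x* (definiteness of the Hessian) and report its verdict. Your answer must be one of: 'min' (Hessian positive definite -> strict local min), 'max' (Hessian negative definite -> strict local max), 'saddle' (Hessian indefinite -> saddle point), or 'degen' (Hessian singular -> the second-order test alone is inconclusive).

Compute the Hessian H = grad^2 f:
  H = [[11, 0], [0, 11]]
Verify stationarity: grad f(x*) = H x* + g = (0, 0).
Eigenvalues of H: 11, 11.
Both eigenvalues > 0, so H is positive definite -> x* is a strict local min.

min


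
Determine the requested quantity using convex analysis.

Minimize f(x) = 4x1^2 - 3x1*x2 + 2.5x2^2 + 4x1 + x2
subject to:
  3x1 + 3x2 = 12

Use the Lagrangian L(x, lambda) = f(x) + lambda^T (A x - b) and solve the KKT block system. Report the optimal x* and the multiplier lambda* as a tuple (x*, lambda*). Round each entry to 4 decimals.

Form the Lagrangian:
  L(x, lambda) = (1/2) x^T Q x + c^T x + lambda^T (A x - b)
Stationarity (grad_x L = 0): Q x + c + A^T lambda = 0.
Primal feasibility: A x = b.

This gives the KKT block system:
  [ Q   A^T ] [ x     ]   [-c ]
  [ A    0  ] [ lambda ] = [ b ]

Solving the linear system:
  x*      = (1.5263, 2.4737)
  lambda* = (-2.9298)
  f(x*)   = 21.8684

x* = (1.5263, 2.4737), lambda* = (-2.9298)


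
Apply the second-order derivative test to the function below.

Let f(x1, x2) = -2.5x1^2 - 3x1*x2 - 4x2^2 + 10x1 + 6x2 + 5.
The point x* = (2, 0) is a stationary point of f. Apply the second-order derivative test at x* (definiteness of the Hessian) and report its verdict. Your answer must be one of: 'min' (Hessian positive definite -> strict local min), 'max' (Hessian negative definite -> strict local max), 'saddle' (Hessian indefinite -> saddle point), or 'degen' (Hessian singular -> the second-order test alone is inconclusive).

Compute the Hessian H = grad^2 f:
  H = [[-5, -3], [-3, -8]]
Verify stationarity: grad f(x*) = H x* + g = (0, 0).
Eigenvalues of H: -9.8541, -3.1459.
Both eigenvalues < 0, so H is negative definite -> x* is a strict local max.

max


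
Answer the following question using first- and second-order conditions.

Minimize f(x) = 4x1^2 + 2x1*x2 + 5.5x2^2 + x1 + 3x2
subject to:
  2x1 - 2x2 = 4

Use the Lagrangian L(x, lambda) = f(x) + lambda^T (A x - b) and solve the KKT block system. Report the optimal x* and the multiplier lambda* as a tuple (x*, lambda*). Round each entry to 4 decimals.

Form the Lagrangian:
  L(x, lambda) = (1/2) x^T Q x + c^T x + lambda^T (A x - b)
Stationarity (grad_x L = 0): Q x + c + A^T lambda = 0.
Primal feasibility: A x = b.

This gives the KKT block system:
  [ Q   A^T ] [ x     ]   [-c ]
  [ A    0  ] [ lambda ] = [ b ]

Solving the linear system:
  x*      = (0.9565, -1.0435)
  lambda* = (-3.2826)
  f(x*)   = 5.4783

x* = (0.9565, -1.0435), lambda* = (-3.2826)


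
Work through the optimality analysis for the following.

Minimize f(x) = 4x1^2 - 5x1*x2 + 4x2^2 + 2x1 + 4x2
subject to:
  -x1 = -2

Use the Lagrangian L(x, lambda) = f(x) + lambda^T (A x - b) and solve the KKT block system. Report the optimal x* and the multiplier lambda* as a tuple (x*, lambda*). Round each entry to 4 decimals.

Form the Lagrangian:
  L(x, lambda) = (1/2) x^T Q x + c^T x + lambda^T (A x - b)
Stationarity (grad_x L = 0): Q x + c + A^T lambda = 0.
Primal feasibility: A x = b.

This gives the KKT block system:
  [ Q   A^T ] [ x     ]   [-c ]
  [ A    0  ] [ lambda ] = [ b ]

Solving the linear system:
  x*      = (2, 0.75)
  lambda* = (14.25)
  f(x*)   = 17.75

x* = (2, 0.75), lambda* = (14.25)


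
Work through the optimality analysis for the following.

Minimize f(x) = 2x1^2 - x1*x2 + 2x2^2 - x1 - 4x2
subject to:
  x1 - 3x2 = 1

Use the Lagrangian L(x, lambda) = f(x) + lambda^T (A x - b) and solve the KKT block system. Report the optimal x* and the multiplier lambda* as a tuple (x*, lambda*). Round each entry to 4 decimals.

Form the Lagrangian:
  L(x, lambda) = (1/2) x^T Q x + c^T x + lambda^T (A x - b)
Stationarity (grad_x L = 0): Q x + c + A^T lambda = 0.
Primal feasibility: A x = b.

This gives the KKT block system:
  [ Q   A^T ] [ x     ]   [-c ]
  [ A    0  ] [ lambda ] = [ b ]

Solving the linear system:
  x*      = (0.6471, -0.1176)
  lambda* = (-1.7059)
  f(x*)   = 0.7647

x* = (0.6471, -0.1176), lambda* = (-1.7059)


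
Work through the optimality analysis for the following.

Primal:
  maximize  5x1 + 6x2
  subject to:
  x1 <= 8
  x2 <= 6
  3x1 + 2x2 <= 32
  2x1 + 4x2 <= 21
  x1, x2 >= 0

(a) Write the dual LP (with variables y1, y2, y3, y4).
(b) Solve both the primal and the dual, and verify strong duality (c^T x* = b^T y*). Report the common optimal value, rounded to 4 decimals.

The standard primal-dual pair for 'max c^T x s.t. A x <= b, x >= 0' is:
  Dual:  min b^T y  s.t.  A^T y >= c,  y >= 0.

So the dual LP is:
  minimize  8y1 + 6y2 + 32y3 + 21y4
  subject to:
    y1 + 3y3 + 2y4 >= 5
    y2 + 2y3 + 4y4 >= 6
    y1, y2, y3, y4 >= 0

Solving the primal: x* = (8, 1.25).
  primal value c^T x* = 47.5.
Solving the dual: y* = (2, 0, 0, 1.5).
  dual value b^T y* = 47.5.
Strong duality: c^T x* = b^T y*. Confirmed.

47.5


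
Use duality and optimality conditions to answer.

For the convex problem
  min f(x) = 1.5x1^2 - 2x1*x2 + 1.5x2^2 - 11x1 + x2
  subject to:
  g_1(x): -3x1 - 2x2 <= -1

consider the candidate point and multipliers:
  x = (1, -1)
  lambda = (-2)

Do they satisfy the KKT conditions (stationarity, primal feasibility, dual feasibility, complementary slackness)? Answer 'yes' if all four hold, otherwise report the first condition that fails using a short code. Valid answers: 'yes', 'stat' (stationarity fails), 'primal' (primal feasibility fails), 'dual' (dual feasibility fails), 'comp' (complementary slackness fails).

Gradient of f: grad f(x) = Q x + c = (-6, -4)
Constraint values g_i(x) = a_i^T x - b_i:
  g_1((1, -1)) = 0
Stationarity residual: grad f(x) + sum_i lambda_i a_i = (0, 0)
  -> stationarity OK
Primal feasibility (all g_i <= 0): OK
Dual feasibility (all lambda_i >= 0): FAILS
Complementary slackness (lambda_i * g_i(x) = 0 for all i): OK

Verdict: the first failing condition is dual_feasibility -> dual.

dual


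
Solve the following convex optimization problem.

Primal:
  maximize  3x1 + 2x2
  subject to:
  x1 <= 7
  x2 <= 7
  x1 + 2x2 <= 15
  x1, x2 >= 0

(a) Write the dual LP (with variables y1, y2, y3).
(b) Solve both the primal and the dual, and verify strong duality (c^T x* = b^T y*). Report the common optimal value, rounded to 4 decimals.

The standard primal-dual pair for 'max c^T x s.t. A x <= b, x >= 0' is:
  Dual:  min b^T y  s.t.  A^T y >= c,  y >= 0.

So the dual LP is:
  minimize  7y1 + 7y2 + 15y3
  subject to:
    y1 + y3 >= 3
    y2 + 2y3 >= 2
    y1, y2, y3 >= 0

Solving the primal: x* = (7, 4).
  primal value c^T x* = 29.
Solving the dual: y* = (2, 0, 1).
  dual value b^T y* = 29.
Strong duality: c^T x* = b^T y*. Confirmed.

29


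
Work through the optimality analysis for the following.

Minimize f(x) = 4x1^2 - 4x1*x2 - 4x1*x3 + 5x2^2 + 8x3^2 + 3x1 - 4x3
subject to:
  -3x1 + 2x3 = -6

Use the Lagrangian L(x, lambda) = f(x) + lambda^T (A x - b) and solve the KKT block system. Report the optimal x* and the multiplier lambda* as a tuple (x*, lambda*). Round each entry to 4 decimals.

Form the Lagrangian:
  L(x, lambda) = (1/2) x^T Q x + c^T x + lambda^T (A x - b)
Stationarity (grad_x L = 0): Q x + c + A^T lambda = 0.
Primal feasibility: A x = b.

This gives the KKT block system:
  [ Q   A^T ] [ x     ]   [-c ]
  [ A    0  ] [ lambda ] = [ b ]

Solving the linear system:
  x*      = (2.0724, 0.8289, 0.1086)
  lambda* = (5.2763)
  f(x*)   = 18.7204

x* = (2.0724, 0.8289, 0.1086), lambda* = (5.2763)


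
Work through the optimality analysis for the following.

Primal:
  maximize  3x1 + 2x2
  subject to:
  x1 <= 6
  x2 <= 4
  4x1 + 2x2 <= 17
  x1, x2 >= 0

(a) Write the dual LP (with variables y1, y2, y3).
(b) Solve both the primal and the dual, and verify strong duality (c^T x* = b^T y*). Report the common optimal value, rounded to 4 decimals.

The standard primal-dual pair for 'max c^T x s.t. A x <= b, x >= 0' is:
  Dual:  min b^T y  s.t.  A^T y >= c,  y >= 0.

So the dual LP is:
  minimize  6y1 + 4y2 + 17y3
  subject to:
    y1 + 4y3 >= 3
    y2 + 2y3 >= 2
    y1, y2, y3 >= 0

Solving the primal: x* = (2.25, 4).
  primal value c^T x* = 14.75.
Solving the dual: y* = (0, 0.5, 0.75).
  dual value b^T y* = 14.75.
Strong duality: c^T x* = b^T y*. Confirmed.

14.75


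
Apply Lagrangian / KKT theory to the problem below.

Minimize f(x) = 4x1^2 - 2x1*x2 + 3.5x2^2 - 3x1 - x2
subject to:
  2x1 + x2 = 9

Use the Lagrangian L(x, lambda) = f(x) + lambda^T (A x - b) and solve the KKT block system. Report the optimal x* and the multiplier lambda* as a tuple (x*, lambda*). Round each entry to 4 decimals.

Form the Lagrangian:
  L(x, lambda) = (1/2) x^T Q x + c^T x + lambda^T (A x - b)
Stationarity (grad_x L = 0): Q x + c + A^T lambda = 0.
Primal feasibility: A x = b.

This gives the KKT block system:
  [ Q   A^T ] [ x     ]   [-c ]
  [ A    0  ] [ lambda ] = [ b ]

Solving the linear system:
  x*      = (3.2955, 2.4091)
  lambda* = (-9.2727)
  f(x*)   = 35.5795

x* = (3.2955, 2.4091), lambda* = (-9.2727)


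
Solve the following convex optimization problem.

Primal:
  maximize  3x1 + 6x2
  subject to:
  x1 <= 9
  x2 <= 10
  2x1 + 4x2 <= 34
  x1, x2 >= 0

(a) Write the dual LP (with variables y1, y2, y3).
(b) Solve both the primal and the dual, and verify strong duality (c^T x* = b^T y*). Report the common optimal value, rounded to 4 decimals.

The standard primal-dual pair for 'max c^T x s.t. A x <= b, x >= 0' is:
  Dual:  min b^T y  s.t.  A^T y >= c,  y >= 0.

So the dual LP is:
  minimize  9y1 + 10y2 + 34y3
  subject to:
    y1 + 2y3 >= 3
    y2 + 4y3 >= 6
    y1, y2, y3 >= 0

Solving the primal: x* = (0, 8.5).
  primal value c^T x* = 51.
Solving the dual: y* = (0, 0, 1.5).
  dual value b^T y* = 51.
Strong duality: c^T x* = b^T y*. Confirmed.

51


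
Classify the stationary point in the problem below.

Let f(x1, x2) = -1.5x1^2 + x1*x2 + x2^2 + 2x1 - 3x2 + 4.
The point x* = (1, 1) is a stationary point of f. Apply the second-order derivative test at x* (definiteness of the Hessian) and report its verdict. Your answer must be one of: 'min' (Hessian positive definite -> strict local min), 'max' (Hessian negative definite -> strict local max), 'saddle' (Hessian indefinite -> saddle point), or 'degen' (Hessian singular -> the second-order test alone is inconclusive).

Compute the Hessian H = grad^2 f:
  H = [[-3, 1], [1, 2]]
Verify stationarity: grad f(x*) = H x* + g = (0, 0).
Eigenvalues of H: -3.1926, 2.1926.
Eigenvalues have mixed signs, so H is indefinite -> x* is a saddle point.

saddle


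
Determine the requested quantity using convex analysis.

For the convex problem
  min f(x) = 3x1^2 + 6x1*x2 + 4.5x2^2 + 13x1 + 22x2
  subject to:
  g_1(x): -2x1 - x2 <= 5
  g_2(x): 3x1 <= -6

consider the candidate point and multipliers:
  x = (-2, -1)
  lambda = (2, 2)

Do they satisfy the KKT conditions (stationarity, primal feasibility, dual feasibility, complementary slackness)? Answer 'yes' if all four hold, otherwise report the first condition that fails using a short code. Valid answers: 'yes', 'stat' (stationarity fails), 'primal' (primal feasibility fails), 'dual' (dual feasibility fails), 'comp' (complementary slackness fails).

Gradient of f: grad f(x) = Q x + c = (-5, 1)
Constraint values g_i(x) = a_i^T x - b_i:
  g_1((-2, -1)) = 0
  g_2((-2, -1)) = 0
Stationarity residual: grad f(x) + sum_i lambda_i a_i = (-3, -1)
  -> stationarity FAILS
Primal feasibility (all g_i <= 0): OK
Dual feasibility (all lambda_i >= 0): OK
Complementary slackness (lambda_i * g_i(x) = 0 for all i): OK

Verdict: the first failing condition is stationarity -> stat.

stat


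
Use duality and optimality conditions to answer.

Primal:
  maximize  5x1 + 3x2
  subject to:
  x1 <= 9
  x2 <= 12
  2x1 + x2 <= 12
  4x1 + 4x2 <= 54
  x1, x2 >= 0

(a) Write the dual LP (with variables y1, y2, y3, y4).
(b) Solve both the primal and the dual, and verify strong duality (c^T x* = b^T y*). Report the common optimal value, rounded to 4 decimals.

The standard primal-dual pair for 'max c^T x s.t. A x <= b, x >= 0' is:
  Dual:  min b^T y  s.t.  A^T y >= c,  y >= 0.

So the dual LP is:
  minimize  9y1 + 12y2 + 12y3 + 54y4
  subject to:
    y1 + 2y3 + 4y4 >= 5
    y2 + y3 + 4y4 >= 3
    y1, y2, y3, y4 >= 0

Solving the primal: x* = (0, 12).
  primal value c^T x* = 36.
Solving the dual: y* = (0, 0.5, 2.5, 0).
  dual value b^T y* = 36.
Strong duality: c^T x* = b^T y*. Confirmed.

36


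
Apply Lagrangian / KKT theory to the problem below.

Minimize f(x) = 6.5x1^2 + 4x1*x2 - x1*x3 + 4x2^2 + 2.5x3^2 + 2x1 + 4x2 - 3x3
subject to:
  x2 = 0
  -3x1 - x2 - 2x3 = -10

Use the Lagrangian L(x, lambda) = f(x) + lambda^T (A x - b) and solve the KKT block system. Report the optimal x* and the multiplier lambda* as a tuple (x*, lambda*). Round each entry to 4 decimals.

Form the Lagrangian:
  L(x, lambda) = (1/2) x^T Q x + c^T x + lambda^T (A x - b)
Stationarity (grad_x L = 0): Q x + c + A^T lambda = 0.
Primal feasibility: A x = b.

This gives the KKT block system:
  [ Q   A^T ] [ x     ]   [-c ]
  [ A    0  ] [ lambda ] = [ b ]

Solving the linear system:
  x*      = (1.3211, 0, 3.0183)
  lambda* = (-3.8991, 5.3853)
  f(x*)   = 23.7202

x* = (1.3211, 0, 3.0183), lambda* = (-3.8991, 5.3853)
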